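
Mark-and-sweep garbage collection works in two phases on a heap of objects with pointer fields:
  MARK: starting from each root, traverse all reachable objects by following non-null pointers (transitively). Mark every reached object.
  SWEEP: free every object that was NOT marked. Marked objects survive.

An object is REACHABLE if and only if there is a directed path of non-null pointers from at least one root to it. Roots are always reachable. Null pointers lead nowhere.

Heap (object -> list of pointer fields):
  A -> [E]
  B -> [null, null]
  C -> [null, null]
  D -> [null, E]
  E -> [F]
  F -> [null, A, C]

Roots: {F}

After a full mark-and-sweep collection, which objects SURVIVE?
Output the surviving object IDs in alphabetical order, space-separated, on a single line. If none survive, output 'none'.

Answer: A C E F

Derivation:
Roots: F
Mark F: refs=null A C, marked=F
Mark A: refs=E, marked=A F
Mark C: refs=null null, marked=A C F
Mark E: refs=F, marked=A C E F
Unmarked (collected): B D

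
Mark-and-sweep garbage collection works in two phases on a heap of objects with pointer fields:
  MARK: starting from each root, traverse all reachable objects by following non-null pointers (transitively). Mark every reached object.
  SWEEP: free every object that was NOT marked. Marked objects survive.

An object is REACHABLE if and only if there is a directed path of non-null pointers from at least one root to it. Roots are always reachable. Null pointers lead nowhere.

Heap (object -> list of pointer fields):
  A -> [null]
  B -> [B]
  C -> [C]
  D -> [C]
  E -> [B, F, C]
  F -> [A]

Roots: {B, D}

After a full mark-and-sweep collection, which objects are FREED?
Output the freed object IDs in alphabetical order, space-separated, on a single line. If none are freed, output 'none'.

Roots: B D
Mark B: refs=B, marked=B
Mark D: refs=C, marked=B D
Mark C: refs=C, marked=B C D
Unmarked (collected): A E F

Answer: A E F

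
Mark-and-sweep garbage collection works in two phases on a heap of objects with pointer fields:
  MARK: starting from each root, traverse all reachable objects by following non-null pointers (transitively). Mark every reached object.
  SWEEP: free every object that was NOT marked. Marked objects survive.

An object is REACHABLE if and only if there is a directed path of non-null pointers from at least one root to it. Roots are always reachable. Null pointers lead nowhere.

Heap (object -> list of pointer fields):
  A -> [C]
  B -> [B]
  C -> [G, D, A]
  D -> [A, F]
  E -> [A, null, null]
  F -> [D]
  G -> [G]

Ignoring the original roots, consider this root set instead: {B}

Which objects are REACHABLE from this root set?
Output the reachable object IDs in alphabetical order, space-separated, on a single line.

Answer: B

Derivation:
Roots: B
Mark B: refs=B, marked=B
Unmarked (collected): A C D E F G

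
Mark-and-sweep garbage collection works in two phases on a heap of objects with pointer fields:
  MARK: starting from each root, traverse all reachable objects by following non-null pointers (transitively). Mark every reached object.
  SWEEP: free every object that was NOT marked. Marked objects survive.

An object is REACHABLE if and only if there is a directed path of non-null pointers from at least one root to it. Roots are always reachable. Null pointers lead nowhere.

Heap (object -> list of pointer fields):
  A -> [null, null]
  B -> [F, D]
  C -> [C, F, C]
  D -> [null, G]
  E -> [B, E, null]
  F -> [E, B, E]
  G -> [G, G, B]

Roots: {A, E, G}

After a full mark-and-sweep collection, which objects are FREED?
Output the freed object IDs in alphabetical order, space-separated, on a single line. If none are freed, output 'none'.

Roots: A E G
Mark A: refs=null null, marked=A
Mark E: refs=B E null, marked=A E
Mark G: refs=G G B, marked=A E G
Mark B: refs=F D, marked=A B E G
Mark F: refs=E B E, marked=A B E F G
Mark D: refs=null G, marked=A B D E F G
Unmarked (collected): C

Answer: C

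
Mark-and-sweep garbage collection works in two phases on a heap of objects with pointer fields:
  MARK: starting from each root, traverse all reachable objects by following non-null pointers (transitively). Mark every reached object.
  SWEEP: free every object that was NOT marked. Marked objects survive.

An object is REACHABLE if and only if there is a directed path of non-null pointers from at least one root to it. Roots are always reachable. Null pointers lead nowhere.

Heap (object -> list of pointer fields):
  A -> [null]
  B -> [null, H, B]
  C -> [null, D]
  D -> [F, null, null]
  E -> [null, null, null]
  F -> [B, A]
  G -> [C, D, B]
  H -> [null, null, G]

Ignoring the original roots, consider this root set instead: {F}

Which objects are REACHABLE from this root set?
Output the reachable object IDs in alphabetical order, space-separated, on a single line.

Roots: F
Mark F: refs=B A, marked=F
Mark B: refs=null H B, marked=B F
Mark A: refs=null, marked=A B F
Mark H: refs=null null G, marked=A B F H
Mark G: refs=C D B, marked=A B F G H
Mark C: refs=null D, marked=A B C F G H
Mark D: refs=F null null, marked=A B C D F G H
Unmarked (collected): E

Answer: A B C D F G H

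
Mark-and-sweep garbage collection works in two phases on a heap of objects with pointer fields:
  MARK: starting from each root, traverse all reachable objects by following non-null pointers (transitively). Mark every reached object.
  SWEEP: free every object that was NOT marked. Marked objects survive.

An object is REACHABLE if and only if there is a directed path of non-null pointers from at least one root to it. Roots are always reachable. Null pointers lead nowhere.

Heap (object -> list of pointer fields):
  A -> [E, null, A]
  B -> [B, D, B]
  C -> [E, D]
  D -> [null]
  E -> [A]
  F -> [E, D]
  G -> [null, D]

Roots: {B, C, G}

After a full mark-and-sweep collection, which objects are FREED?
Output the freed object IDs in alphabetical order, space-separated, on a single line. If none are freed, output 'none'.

Roots: B C G
Mark B: refs=B D B, marked=B
Mark C: refs=E D, marked=B C
Mark G: refs=null D, marked=B C G
Mark D: refs=null, marked=B C D G
Mark E: refs=A, marked=B C D E G
Mark A: refs=E null A, marked=A B C D E G
Unmarked (collected): F

Answer: F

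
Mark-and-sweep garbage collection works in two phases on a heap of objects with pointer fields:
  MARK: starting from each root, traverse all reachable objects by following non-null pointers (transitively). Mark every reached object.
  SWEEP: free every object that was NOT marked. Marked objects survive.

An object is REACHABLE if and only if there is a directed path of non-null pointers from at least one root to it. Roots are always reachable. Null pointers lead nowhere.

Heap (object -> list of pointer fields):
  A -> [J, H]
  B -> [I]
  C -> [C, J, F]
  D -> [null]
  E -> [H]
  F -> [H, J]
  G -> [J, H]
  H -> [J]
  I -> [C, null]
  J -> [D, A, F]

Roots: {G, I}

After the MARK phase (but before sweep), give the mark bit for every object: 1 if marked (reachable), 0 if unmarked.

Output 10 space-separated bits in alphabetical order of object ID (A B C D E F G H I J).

Roots: G I
Mark G: refs=J H, marked=G
Mark I: refs=C null, marked=G I
Mark J: refs=D A F, marked=G I J
Mark H: refs=J, marked=G H I J
Mark C: refs=C J F, marked=C G H I J
Mark D: refs=null, marked=C D G H I J
Mark A: refs=J H, marked=A C D G H I J
Mark F: refs=H J, marked=A C D F G H I J
Unmarked (collected): B E

Answer: 1 0 1 1 0 1 1 1 1 1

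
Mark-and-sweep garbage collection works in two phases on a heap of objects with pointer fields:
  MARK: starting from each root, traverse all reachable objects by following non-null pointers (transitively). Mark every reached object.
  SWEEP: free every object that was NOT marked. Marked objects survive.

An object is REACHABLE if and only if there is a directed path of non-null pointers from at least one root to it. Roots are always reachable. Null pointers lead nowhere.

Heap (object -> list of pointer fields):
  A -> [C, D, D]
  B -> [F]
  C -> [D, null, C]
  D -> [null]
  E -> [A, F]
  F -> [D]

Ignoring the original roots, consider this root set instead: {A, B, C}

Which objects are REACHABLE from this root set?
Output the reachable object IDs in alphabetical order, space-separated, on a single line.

Answer: A B C D F

Derivation:
Roots: A B C
Mark A: refs=C D D, marked=A
Mark B: refs=F, marked=A B
Mark C: refs=D null C, marked=A B C
Mark D: refs=null, marked=A B C D
Mark F: refs=D, marked=A B C D F
Unmarked (collected): E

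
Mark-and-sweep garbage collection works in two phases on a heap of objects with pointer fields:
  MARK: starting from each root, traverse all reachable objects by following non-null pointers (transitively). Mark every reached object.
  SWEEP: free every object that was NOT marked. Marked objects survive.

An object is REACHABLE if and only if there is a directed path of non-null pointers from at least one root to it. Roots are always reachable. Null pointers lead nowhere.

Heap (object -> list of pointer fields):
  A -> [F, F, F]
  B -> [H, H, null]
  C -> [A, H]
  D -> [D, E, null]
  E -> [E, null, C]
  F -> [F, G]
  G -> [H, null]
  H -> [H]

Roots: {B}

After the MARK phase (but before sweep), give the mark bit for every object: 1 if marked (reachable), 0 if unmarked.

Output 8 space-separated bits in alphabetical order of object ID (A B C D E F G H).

Answer: 0 1 0 0 0 0 0 1

Derivation:
Roots: B
Mark B: refs=H H null, marked=B
Mark H: refs=H, marked=B H
Unmarked (collected): A C D E F G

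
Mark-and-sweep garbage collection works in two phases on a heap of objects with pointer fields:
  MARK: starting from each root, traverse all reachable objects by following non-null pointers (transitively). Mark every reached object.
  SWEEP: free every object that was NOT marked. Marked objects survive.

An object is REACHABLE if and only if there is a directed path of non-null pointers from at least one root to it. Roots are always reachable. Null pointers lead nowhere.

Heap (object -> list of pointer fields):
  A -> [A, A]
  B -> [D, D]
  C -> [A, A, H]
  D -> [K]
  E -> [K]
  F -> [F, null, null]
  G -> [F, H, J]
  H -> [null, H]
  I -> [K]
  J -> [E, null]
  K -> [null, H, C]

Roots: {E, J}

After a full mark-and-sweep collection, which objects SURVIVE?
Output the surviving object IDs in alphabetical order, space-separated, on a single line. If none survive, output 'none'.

Answer: A C E H J K

Derivation:
Roots: E J
Mark E: refs=K, marked=E
Mark J: refs=E null, marked=E J
Mark K: refs=null H C, marked=E J K
Mark H: refs=null H, marked=E H J K
Mark C: refs=A A H, marked=C E H J K
Mark A: refs=A A, marked=A C E H J K
Unmarked (collected): B D F G I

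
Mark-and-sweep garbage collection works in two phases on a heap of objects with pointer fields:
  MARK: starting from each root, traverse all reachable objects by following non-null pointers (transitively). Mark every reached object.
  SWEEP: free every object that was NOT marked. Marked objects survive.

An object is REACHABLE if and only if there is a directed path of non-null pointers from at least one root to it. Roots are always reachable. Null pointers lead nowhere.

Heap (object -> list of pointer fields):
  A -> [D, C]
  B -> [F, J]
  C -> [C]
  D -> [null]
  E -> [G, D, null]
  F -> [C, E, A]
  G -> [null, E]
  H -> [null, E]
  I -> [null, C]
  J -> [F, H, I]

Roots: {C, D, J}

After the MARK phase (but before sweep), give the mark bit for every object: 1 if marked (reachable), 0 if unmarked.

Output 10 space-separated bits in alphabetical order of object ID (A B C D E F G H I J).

Answer: 1 0 1 1 1 1 1 1 1 1

Derivation:
Roots: C D J
Mark C: refs=C, marked=C
Mark D: refs=null, marked=C D
Mark J: refs=F H I, marked=C D J
Mark F: refs=C E A, marked=C D F J
Mark H: refs=null E, marked=C D F H J
Mark I: refs=null C, marked=C D F H I J
Mark E: refs=G D null, marked=C D E F H I J
Mark A: refs=D C, marked=A C D E F H I J
Mark G: refs=null E, marked=A C D E F G H I J
Unmarked (collected): B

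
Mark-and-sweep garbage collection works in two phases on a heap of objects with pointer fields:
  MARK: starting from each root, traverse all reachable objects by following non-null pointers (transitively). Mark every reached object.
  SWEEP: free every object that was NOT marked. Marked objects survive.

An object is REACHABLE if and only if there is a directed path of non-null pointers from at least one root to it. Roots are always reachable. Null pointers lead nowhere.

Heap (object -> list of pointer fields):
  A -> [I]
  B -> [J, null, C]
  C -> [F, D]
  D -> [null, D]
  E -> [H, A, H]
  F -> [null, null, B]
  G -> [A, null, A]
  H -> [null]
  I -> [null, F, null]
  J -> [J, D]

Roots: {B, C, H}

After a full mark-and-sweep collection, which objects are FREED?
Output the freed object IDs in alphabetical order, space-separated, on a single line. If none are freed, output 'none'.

Answer: A E G I

Derivation:
Roots: B C H
Mark B: refs=J null C, marked=B
Mark C: refs=F D, marked=B C
Mark H: refs=null, marked=B C H
Mark J: refs=J D, marked=B C H J
Mark F: refs=null null B, marked=B C F H J
Mark D: refs=null D, marked=B C D F H J
Unmarked (collected): A E G I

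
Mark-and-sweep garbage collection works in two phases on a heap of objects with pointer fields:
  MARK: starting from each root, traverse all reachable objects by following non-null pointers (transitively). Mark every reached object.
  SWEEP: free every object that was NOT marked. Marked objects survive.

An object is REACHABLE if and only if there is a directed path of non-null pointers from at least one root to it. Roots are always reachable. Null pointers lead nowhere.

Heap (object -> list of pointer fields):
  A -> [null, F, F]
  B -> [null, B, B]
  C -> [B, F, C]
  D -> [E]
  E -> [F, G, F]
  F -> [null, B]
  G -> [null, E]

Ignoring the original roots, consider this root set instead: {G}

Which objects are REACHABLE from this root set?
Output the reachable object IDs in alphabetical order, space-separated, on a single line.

Answer: B E F G

Derivation:
Roots: G
Mark G: refs=null E, marked=G
Mark E: refs=F G F, marked=E G
Mark F: refs=null B, marked=E F G
Mark B: refs=null B B, marked=B E F G
Unmarked (collected): A C D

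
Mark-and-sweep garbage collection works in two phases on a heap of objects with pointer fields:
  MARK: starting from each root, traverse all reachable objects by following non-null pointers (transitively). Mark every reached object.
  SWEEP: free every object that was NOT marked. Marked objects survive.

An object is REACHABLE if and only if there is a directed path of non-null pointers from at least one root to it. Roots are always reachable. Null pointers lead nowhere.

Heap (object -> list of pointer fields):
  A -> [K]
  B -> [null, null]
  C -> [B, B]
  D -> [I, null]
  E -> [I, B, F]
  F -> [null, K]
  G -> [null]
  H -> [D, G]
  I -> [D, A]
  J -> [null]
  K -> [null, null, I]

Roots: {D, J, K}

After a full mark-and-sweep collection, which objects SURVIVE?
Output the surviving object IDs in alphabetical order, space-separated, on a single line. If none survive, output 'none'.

Roots: D J K
Mark D: refs=I null, marked=D
Mark J: refs=null, marked=D J
Mark K: refs=null null I, marked=D J K
Mark I: refs=D A, marked=D I J K
Mark A: refs=K, marked=A D I J K
Unmarked (collected): B C E F G H

Answer: A D I J K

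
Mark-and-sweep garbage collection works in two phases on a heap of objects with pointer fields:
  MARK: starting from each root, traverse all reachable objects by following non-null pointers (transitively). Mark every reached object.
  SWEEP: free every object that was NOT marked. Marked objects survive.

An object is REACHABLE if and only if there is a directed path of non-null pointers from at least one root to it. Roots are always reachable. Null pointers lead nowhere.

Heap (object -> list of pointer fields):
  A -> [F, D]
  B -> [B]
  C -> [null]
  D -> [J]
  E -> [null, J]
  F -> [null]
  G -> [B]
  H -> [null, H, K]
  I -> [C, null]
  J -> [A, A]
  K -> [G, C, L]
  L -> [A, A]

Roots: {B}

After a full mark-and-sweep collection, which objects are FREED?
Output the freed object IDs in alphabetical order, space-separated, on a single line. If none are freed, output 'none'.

Roots: B
Mark B: refs=B, marked=B
Unmarked (collected): A C D E F G H I J K L

Answer: A C D E F G H I J K L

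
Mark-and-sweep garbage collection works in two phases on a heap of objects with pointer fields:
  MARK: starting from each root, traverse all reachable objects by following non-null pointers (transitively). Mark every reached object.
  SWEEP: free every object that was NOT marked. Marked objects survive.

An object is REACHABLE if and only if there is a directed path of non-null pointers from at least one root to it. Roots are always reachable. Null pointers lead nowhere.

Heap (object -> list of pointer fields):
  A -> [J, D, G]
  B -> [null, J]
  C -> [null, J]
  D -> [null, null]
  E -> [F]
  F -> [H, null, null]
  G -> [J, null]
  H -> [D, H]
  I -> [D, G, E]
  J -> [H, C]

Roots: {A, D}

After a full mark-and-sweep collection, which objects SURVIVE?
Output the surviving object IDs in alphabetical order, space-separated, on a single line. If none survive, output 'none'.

Roots: A D
Mark A: refs=J D G, marked=A
Mark D: refs=null null, marked=A D
Mark J: refs=H C, marked=A D J
Mark G: refs=J null, marked=A D G J
Mark H: refs=D H, marked=A D G H J
Mark C: refs=null J, marked=A C D G H J
Unmarked (collected): B E F I

Answer: A C D G H J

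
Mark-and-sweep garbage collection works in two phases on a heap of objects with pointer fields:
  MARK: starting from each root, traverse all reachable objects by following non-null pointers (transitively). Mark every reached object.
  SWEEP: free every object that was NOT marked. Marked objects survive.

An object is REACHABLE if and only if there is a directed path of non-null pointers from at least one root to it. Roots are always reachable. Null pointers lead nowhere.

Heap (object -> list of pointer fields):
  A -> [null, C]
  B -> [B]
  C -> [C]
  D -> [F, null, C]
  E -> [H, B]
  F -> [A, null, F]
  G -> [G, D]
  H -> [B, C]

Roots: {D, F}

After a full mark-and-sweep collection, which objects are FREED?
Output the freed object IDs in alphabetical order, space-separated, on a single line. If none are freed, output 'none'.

Roots: D F
Mark D: refs=F null C, marked=D
Mark F: refs=A null F, marked=D F
Mark C: refs=C, marked=C D F
Mark A: refs=null C, marked=A C D F
Unmarked (collected): B E G H

Answer: B E G H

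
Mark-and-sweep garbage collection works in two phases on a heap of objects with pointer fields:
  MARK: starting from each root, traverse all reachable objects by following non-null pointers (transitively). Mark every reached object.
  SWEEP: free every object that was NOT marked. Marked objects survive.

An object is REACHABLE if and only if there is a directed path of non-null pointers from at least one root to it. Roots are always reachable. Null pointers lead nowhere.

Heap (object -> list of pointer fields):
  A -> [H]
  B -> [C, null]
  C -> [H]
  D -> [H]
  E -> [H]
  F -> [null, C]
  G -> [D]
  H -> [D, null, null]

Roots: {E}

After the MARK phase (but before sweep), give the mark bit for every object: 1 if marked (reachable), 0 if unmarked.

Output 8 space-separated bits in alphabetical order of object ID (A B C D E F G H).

Roots: E
Mark E: refs=H, marked=E
Mark H: refs=D null null, marked=E H
Mark D: refs=H, marked=D E H
Unmarked (collected): A B C F G

Answer: 0 0 0 1 1 0 0 1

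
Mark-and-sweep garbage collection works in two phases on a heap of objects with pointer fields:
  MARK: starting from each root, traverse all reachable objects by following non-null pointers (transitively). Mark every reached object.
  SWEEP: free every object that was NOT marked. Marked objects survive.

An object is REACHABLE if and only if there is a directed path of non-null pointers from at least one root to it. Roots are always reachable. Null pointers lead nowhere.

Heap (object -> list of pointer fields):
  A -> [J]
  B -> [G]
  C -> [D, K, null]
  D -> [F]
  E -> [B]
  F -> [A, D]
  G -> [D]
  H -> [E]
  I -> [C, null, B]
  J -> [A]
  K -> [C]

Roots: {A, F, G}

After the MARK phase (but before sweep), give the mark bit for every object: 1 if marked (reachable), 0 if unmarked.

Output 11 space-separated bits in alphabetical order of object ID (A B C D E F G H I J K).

Answer: 1 0 0 1 0 1 1 0 0 1 0

Derivation:
Roots: A F G
Mark A: refs=J, marked=A
Mark F: refs=A D, marked=A F
Mark G: refs=D, marked=A F G
Mark J: refs=A, marked=A F G J
Mark D: refs=F, marked=A D F G J
Unmarked (collected): B C E H I K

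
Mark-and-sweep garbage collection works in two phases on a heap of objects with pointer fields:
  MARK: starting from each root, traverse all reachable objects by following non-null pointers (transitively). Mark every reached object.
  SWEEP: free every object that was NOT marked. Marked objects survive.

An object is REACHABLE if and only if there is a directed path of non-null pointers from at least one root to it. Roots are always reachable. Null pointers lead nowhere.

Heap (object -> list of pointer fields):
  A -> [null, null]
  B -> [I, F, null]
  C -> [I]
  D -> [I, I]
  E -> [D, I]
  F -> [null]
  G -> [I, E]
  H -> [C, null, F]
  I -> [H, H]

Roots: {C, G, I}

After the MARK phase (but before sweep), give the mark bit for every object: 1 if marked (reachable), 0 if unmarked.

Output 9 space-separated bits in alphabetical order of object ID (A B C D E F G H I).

Answer: 0 0 1 1 1 1 1 1 1

Derivation:
Roots: C G I
Mark C: refs=I, marked=C
Mark G: refs=I E, marked=C G
Mark I: refs=H H, marked=C G I
Mark E: refs=D I, marked=C E G I
Mark H: refs=C null F, marked=C E G H I
Mark D: refs=I I, marked=C D E G H I
Mark F: refs=null, marked=C D E F G H I
Unmarked (collected): A B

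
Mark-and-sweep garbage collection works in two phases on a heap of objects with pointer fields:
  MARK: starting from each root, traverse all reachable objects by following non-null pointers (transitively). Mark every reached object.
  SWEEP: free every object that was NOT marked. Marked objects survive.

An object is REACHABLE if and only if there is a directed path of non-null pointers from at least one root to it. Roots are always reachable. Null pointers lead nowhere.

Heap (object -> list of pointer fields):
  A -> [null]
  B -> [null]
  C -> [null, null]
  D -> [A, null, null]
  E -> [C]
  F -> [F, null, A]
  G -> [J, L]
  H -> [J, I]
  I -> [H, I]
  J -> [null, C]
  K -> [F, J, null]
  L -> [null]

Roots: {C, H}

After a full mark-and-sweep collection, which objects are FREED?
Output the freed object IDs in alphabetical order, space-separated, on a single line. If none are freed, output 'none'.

Answer: A B D E F G K L

Derivation:
Roots: C H
Mark C: refs=null null, marked=C
Mark H: refs=J I, marked=C H
Mark J: refs=null C, marked=C H J
Mark I: refs=H I, marked=C H I J
Unmarked (collected): A B D E F G K L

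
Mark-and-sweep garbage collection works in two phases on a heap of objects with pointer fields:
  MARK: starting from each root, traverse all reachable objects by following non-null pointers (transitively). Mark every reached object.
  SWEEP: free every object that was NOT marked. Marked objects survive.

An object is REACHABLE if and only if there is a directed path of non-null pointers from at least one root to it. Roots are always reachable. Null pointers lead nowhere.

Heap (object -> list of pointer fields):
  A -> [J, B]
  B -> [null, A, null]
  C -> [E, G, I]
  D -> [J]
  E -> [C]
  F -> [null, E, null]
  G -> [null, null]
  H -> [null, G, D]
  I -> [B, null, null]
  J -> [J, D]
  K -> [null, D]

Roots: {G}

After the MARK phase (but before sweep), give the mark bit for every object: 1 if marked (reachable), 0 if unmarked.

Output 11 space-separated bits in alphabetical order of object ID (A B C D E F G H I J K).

Roots: G
Mark G: refs=null null, marked=G
Unmarked (collected): A B C D E F H I J K

Answer: 0 0 0 0 0 0 1 0 0 0 0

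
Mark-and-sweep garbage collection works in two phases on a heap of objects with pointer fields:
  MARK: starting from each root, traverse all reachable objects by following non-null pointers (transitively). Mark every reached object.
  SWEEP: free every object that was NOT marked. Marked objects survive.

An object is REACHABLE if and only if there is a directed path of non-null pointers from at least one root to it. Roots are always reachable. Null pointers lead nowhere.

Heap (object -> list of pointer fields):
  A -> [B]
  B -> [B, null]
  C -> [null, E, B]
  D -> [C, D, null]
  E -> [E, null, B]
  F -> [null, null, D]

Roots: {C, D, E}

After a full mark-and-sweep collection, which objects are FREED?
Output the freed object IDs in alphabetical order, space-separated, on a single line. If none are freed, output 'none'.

Answer: A F

Derivation:
Roots: C D E
Mark C: refs=null E B, marked=C
Mark D: refs=C D null, marked=C D
Mark E: refs=E null B, marked=C D E
Mark B: refs=B null, marked=B C D E
Unmarked (collected): A F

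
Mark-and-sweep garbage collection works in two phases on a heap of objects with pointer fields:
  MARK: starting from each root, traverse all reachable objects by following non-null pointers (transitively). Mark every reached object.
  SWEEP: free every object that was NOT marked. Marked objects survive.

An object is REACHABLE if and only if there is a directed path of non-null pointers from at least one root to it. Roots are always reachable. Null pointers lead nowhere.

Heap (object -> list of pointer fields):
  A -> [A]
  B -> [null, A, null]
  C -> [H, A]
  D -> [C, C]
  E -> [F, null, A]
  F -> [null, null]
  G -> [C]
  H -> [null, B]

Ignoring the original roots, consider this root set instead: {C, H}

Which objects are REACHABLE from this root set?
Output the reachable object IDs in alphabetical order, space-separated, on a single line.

Roots: C H
Mark C: refs=H A, marked=C
Mark H: refs=null B, marked=C H
Mark A: refs=A, marked=A C H
Mark B: refs=null A null, marked=A B C H
Unmarked (collected): D E F G

Answer: A B C H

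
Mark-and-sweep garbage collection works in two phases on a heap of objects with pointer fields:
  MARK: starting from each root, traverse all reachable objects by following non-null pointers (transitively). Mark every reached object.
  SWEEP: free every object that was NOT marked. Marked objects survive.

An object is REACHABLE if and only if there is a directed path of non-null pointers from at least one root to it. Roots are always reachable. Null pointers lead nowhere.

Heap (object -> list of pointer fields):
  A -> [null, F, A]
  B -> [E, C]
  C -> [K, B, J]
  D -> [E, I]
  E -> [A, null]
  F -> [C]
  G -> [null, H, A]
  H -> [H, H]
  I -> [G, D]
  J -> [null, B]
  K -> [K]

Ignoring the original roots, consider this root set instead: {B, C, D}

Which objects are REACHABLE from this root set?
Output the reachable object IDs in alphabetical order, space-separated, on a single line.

Roots: B C D
Mark B: refs=E C, marked=B
Mark C: refs=K B J, marked=B C
Mark D: refs=E I, marked=B C D
Mark E: refs=A null, marked=B C D E
Mark K: refs=K, marked=B C D E K
Mark J: refs=null B, marked=B C D E J K
Mark I: refs=G D, marked=B C D E I J K
Mark A: refs=null F A, marked=A B C D E I J K
Mark G: refs=null H A, marked=A B C D E G I J K
Mark F: refs=C, marked=A B C D E F G I J K
Mark H: refs=H H, marked=A B C D E F G H I J K
Unmarked (collected): (none)

Answer: A B C D E F G H I J K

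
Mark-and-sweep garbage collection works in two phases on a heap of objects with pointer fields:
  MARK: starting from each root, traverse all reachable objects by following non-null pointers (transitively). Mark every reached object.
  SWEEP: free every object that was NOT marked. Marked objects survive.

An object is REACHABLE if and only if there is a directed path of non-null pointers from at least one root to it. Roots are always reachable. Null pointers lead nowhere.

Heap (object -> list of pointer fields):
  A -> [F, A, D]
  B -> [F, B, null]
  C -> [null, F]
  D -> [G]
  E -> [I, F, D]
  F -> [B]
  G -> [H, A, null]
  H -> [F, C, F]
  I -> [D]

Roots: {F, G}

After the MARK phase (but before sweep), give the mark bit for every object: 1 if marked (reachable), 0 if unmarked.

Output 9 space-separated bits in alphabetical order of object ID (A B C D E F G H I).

Answer: 1 1 1 1 0 1 1 1 0

Derivation:
Roots: F G
Mark F: refs=B, marked=F
Mark G: refs=H A null, marked=F G
Mark B: refs=F B null, marked=B F G
Mark H: refs=F C F, marked=B F G H
Mark A: refs=F A D, marked=A B F G H
Mark C: refs=null F, marked=A B C F G H
Mark D: refs=G, marked=A B C D F G H
Unmarked (collected): E I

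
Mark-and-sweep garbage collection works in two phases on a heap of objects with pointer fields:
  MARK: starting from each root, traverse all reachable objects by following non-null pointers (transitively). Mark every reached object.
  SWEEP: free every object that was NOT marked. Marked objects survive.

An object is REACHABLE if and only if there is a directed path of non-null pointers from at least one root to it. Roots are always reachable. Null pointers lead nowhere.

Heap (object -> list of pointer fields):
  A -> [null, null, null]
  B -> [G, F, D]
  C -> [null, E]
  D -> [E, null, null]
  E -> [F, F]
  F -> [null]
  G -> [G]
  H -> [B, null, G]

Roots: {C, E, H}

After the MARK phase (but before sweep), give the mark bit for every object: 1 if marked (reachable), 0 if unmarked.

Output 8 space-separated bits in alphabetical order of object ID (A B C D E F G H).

Answer: 0 1 1 1 1 1 1 1

Derivation:
Roots: C E H
Mark C: refs=null E, marked=C
Mark E: refs=F F, marked=C E
Mark H: refs=B null G, marked=C E H
Mark F: refs=null, marked=C E F H
Mark B: refs=G F D, marked=B C E F H
Mark G: refs=G, marked=B C E F G H
Mark D: refs=E null null, marked=B C D E F G H
Unmarked (collected): A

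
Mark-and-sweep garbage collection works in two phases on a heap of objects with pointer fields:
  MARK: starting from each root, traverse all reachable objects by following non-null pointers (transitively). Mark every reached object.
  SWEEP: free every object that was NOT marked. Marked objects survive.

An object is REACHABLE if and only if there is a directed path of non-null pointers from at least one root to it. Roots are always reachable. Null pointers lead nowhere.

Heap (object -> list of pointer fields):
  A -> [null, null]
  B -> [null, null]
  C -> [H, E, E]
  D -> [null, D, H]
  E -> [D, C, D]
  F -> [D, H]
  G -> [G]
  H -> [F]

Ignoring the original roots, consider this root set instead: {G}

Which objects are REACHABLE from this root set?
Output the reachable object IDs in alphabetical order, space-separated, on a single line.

Roots: G
Mark G: refs=G, marked=G
Unmarked (collected): A B C D E F H

Answer: G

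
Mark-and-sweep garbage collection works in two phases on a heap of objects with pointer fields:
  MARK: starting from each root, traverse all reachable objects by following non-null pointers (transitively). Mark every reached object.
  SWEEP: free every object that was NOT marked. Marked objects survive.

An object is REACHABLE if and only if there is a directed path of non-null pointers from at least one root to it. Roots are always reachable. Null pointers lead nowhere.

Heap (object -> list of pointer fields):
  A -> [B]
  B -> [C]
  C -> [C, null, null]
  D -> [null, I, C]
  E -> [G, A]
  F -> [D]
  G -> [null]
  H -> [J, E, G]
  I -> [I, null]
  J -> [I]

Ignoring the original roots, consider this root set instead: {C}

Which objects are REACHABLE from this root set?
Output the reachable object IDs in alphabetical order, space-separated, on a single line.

Roots: C
Mark C: refs=C null null, marked=C
Unmarked (collected): A B D E F G H I J

Answer: C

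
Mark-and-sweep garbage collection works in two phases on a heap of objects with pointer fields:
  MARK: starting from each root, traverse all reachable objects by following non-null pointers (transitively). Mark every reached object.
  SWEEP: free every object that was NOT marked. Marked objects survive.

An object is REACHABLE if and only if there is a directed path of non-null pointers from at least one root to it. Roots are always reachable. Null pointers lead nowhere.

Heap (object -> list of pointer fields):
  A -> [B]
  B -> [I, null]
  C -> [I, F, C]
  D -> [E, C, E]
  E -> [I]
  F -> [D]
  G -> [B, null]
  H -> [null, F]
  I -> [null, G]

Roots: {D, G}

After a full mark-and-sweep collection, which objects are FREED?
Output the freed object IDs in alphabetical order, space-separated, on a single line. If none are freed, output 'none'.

Roots: D G
Mark D: refs=E C E, marked=D
Mark G: refs=B null, marked=D G
Mark E: refs=I, marked=D E G
Mark C: refs=I F C, marked=C D E G
Mark B: refs=I null, marked=B C D E G
Mark I: refs=null G, marked=B C D E G I
Mark F: refs=D, marked=B C D E F G I
Unmarked (collected): A H

Answer: A H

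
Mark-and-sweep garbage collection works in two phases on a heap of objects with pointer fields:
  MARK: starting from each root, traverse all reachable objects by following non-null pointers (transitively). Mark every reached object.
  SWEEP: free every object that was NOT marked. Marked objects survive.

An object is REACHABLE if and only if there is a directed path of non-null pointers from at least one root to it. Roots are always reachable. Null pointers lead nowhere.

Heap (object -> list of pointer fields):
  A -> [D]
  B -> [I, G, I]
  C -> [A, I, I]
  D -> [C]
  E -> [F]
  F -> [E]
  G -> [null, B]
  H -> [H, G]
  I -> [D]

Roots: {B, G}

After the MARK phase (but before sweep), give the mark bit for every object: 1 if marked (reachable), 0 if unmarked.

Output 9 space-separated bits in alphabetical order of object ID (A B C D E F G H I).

Roots: B G
Mark B: refs=I G I, marked=B
Mark G: refs=null B, marked=B G
Mark I: refs=D, marked=B G I
Mark D: refs=C, marked=B D G I
Mark C: refs=A I I, marked=B C D G I
Mark A: refs=D, marked=A B C D G I
Unmarked (collected): E F H

Answer: 1 1 1 1 0 0 1 0 1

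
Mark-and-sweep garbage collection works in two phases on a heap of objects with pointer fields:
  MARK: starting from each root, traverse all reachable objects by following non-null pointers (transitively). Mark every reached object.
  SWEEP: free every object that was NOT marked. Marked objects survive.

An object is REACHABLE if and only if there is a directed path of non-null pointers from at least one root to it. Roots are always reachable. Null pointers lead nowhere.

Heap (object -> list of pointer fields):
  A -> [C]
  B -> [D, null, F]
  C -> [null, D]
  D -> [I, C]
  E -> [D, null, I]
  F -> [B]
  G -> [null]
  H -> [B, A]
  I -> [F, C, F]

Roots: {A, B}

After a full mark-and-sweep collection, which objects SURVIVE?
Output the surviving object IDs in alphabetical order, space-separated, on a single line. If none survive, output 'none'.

Answer: A B C D F I

Derivation:
Roots: A B
Mark A: refs=C, marked=A
Mark B: refs=D null F, marked=A B
Mark C: refs=null D, marked=A B C
Mark D: refs=I C, marked=A B C D
Mark F: refs=B, marked=A B C D F
Mark I: refs=F C F, marked=A B C D F I
Unmarked (collected): E G H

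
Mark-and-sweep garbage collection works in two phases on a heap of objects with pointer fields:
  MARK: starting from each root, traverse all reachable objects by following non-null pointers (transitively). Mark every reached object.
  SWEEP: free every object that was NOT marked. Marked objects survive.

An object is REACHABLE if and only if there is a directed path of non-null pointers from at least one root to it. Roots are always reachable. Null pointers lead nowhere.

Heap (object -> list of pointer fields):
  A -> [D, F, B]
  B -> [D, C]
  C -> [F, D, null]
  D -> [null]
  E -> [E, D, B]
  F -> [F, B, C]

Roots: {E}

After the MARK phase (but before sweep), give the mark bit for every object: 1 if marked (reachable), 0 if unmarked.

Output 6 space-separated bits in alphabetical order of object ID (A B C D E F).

Answer: 0 1 1 1 1 1

Derivation:
Roots: E
Mark E: refs=E D B, marked=E
Mark D: refs=null, marked=D E
Mark B: refs=D C, marked=B D E
Mark C: refs=F D null, marked=B C D E
Mark F: refs=F B C, marked=B C D E F
Unmarked (collected): A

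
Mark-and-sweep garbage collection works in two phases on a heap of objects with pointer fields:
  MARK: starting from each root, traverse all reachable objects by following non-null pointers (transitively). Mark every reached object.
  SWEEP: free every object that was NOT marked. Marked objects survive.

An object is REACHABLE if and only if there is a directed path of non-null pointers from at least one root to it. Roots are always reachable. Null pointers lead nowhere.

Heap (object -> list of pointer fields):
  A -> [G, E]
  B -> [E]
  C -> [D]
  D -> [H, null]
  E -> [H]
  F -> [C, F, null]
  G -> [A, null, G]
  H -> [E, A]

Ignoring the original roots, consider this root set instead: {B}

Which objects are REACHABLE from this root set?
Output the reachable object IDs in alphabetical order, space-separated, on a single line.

Answer: A B E G H

Derivation:
Roots: B
Mark B: refs=E, marked=B
Mark E: refs=H, marked=B E
Mark H: refs=E A, marked=B E H
Mark A: refs=G E, marked=A B E H
Mark G: refs=A null G, marked=A B E G H
Unmarked (collected): C D F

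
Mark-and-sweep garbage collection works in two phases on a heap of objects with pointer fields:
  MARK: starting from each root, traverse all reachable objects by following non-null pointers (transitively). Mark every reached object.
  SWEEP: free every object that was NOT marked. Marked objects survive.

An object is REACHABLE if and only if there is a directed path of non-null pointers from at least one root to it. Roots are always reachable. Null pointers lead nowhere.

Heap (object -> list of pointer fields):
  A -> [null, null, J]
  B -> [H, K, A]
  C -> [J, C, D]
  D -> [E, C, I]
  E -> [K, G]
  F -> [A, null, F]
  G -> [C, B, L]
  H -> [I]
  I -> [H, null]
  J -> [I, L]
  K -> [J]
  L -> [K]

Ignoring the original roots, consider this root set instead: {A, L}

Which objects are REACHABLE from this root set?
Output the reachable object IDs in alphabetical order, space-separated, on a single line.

Roots: A L
Mark A: refs=null null J, marked=A
Mark L: refs=K, marked=A L
Mark J: refs=I L, marked=A J L
Mark K: refs=J, marked=A J K L
Mark I: refs=H null, marked=A I J K L
Mark H: refs=I, marked=A H I J K L
Unmarked (collected): B C D E F G

Answer: A H I J K L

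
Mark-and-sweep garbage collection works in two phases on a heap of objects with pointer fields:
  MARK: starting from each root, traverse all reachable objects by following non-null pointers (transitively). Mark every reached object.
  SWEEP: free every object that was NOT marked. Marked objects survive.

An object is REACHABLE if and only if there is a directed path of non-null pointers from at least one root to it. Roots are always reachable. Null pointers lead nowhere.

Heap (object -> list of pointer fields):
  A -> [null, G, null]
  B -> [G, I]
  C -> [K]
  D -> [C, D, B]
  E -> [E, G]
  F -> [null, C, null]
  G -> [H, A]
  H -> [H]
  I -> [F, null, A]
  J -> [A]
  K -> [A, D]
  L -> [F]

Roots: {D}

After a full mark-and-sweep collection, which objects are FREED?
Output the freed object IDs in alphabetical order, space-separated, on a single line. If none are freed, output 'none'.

Answer: E J L

Derivation:
Roots: D
Mark D: refs=C D B, marked=D
Mark C: refs=K, marked=C D
Mark B: refs=G I, marked=B C D
Mark K: refs=A D, marked=B C D K
Mark G: refs=H A, marked=B C D G K
Mark I: refs=F null A, marked=B C D G I K
Mark A: refs=null G null, marked=A B C D G I K
Mark H: refs=H, marked=A B C D G H I K
Mark F: refs=null C null, marked=A B C D F G H I K
Unmarked (collected): E J L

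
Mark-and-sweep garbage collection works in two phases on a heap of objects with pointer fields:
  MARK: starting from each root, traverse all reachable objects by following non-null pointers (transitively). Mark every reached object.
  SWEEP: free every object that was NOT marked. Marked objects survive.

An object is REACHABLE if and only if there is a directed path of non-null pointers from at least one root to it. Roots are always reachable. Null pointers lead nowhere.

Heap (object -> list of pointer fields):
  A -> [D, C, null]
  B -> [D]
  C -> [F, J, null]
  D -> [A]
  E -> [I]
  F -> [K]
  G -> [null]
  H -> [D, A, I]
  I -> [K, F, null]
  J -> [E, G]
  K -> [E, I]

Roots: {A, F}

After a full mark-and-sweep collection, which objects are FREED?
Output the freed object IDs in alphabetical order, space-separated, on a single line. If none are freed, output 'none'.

Answer: B H

Derivation:
Roots: A F
Mark A: refs=D C null, marked=A
Mark F: refs=K, marked=A F
Mark D: refs=A, marked=A D F
Mark C: refs=F J null, marked=A C D F
Mark K: refs=E I, marked=A C D F K
Mark J: refs=E G, marked=A C D F J K
Mark E: refs=I, marked=A C D E F J K
Mark I: refs=K F null, marked=A C D E F I J K
Mark G: refs=null, marked=A C D E F G I J K
Unmarked (collected): B H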